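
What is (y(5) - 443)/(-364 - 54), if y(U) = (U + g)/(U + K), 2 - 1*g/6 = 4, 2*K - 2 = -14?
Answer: 218/209 ≈ 1.0431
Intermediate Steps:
K = -6 (K = 1 + (½)*(-14) = 1 - 7 = -6)
g = -12 (g = 12 - 6*4 = 12 - 24 = -12)
y(U) = (-12 + U)/(-6 + U) (y(U) = (U - 12)/(U - 6) = (-12 + U)/(-6 + U))
(y(5) - 443)/(-364 - 54) = ((-12 + 5)/(-6 + 5) - 443)/(-364 - 54) = (-7/(-1) - 443)/(-418) = (-1*(-7) - 443)*(-1/418) = (7 - 443)*(-1/418) = -436*(-1/418) = 218/209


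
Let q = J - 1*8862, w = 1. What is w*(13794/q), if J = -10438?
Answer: -6897/9650 ≈ -0.71472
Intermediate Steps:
q = -19300 (q = -10438 - 1*8862 = -10438 - 8862 = -19300)
w*(13794/q) = 1*(13794/(-19300)) = 1*(13794*(-1/19300)) = 1*(-6897/9650) = -6897/9650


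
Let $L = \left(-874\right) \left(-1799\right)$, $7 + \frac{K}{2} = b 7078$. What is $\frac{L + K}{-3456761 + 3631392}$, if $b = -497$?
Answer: $- \frac{5463220}{174631} \approx -31.284$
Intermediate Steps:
$K = -7035546$ ($K = -14 + 2 \left(\left(-497\right) 7078\right) = -14 + 2 \left(-3517766\right) = -14 - 7035532 = -7035546$)
$L = 1572326$
$\frac{L + K}{-3456761 + 3631392} = \frac{1572326 - 7035546}{-3456761 + 3631392} = - \frac{5463220}{174631}$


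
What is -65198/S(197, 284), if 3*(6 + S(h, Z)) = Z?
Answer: -13971/19 ≈ -735.32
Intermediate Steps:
S(h, Z) = -6 + Z/3
-65198/S(197, 284) = -65198/(-6 + (⅓)*284) = -65198/(-6 + 284/3) = -65198/266/3 = -65198*3/266 = -13971/19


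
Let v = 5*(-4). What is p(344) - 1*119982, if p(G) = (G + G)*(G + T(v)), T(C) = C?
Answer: 102930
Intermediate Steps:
v = -20
p(G) = 2*G*(-20 + G) (p(G) = (G + G)*(G - 20) = (2*G)*(-20 + G) = 2*G*(-20 + G))
p(344) - 1*119982 = 2*344*(-20 + 344) - 1*119982 = 2*344*324 - 119982 = 222912 - 119982 = 102930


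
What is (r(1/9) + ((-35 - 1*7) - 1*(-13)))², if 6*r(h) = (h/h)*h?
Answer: 2449225/2916 ≈ 839.93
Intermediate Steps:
r(h) = h/6 (r(h) = ((h/h)*h)/6 = (1*h)/6 = h/6)
(r(1/9) + ((-35 - 1*7) - 1*(-13)))² = ((⅙)/9 + ((-35 - 1*7) - 1*(-13)))² = ((⅙)*(⅑) + ((-35 - 7) + 13))² = (1/54 + (-42 + 13))² = (1/54 - 29)² = (-1565/54)² = 2449225/2916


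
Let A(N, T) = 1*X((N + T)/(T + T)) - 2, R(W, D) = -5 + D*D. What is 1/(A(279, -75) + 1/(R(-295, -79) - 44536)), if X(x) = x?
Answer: -38300/128689 ≈ -0.29762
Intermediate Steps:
R(W, D) = -5 + D**2
A(N, T) = -2 + (N + T)/(2*T) (A(N, T) = 1*((N + T)/(T + T)) - 2 = 1*((N + T)/((2*T))) - 2 = 1*((N + T)*(1/(2*T))) - 2 = 1*((N + T)/(2*T)) - 2 = (N + T)/(2*T) - 2 = -2 + (N + T)/(2*T))
1/(A(279, -75) + 1/(R(-295, -79) - 44536)) = 1/((1/2)*(279 - 3*(-75))/(-75) + 1/((-5 + (-79)**2) - 44536)) = 1/((1/2)*(-1/75)*(279 + 225) + 1/((-5 + 6241) - 44536)) = 1/((1/2)*(-1/75)*504 + 1/(6236 - 44536)) = 1/(-84/25 + 1/(-38300)) = 1/(-84/25 - 1/38300) = 1/(-128689/38300) = -38300/128689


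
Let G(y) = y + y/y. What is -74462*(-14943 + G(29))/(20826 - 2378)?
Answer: 555225903/9224 ≈ 60194.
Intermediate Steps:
G(y) = 1 + y (G(y) = y + 1 = 1 + y)
-74462*(-14943 + G(29))/(20826 - 2378) = -74462*(-14943 + (1 + 29))/(20826 - 2378) = -74462/(18448/(-14943 + 30)) = -74462/(18448/(-14913)) = -74462/(18448*(-1/14913)) = -74462/(-18448/14913) = -74462*(-14913/18448) = 555225903/9224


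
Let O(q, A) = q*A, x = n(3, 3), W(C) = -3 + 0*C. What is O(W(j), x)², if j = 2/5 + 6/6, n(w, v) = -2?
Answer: 36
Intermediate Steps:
j = 7/5 (j = 2*(⅕) + 6*(⅙) = ⅖ + 1 = 7/5 ≈ 1.4000)
W(C) = -3 (W(C) = -3 + 0 = -3)
x = -2
O(q, A) = A*q
O(W(j), x)² = (-2*(-3))² = 6² = 36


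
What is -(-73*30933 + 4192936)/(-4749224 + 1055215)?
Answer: 1934827/3694009 ≈ 0.52377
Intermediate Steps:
-(-73*30933 + 4192936)/(-4749224 + 1055215) = -(-2258109 + 4192936)/(-3694009) = -1934827*(-1)/3694009 = -1*(-1934827/3694009) = 1934827/3694009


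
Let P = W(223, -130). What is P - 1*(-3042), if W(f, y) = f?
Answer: 3265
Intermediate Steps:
P = 223
P - 1*(-3042) = 223 - 1*(-3042) = 223 + 3042 = 3265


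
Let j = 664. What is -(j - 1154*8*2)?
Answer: 17800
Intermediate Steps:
-(j - 1154*8*2) = -(664 - 1154*8*2) = -(664 - 18464) = -1*(-17800) = 17800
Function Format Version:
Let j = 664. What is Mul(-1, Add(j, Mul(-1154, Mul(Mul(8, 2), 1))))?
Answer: 17800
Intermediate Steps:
Mul(-1, Add(j, Mul(-1154, Mul(Mul(8, 2), 1)))) = Mul(-1, Add(664, Mul(-1154, Mul(Mul(8, 2), 1)))) = Mul(-1, Add(664, Mul(-1154, Mul(16, 1)))) = Mul(-1, Add(664, Mul(-1154, 16))) = Mul(-1, Add(664, -18464)) = Mul(-1, -17800) = 17800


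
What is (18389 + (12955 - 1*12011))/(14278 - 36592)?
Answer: -19333/22314 ≈ -0.86641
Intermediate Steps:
(18389 + (12955 - 1*12011))/(14278 - 36592) = (18389 + (12955 - 12011))/(-22314) = (18389 + 944)*(-1/22314) = 19333*(-1/22314) = -19333/22314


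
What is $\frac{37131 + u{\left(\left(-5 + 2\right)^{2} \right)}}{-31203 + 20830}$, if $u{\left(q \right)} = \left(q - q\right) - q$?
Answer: $- \frac{1614}{451} \approx -3.5787$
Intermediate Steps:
$u{\left(q \right)} = - q$ ($u{\left(q \right)} = 0 - q = - q$)
$\frac{37131 + u{\left(\left(-5 + 2\right)^{2} \right)}}{-31203 + 20830} = \frac{37131 - \left(-5 + 2\right)^{2}}{-31203 + 20830} = \frac{37131 - \left(-3\right)^{2}}{-10373} = \left(37131 - 9\right) \left(- \frac{1}{10373}\right) = 37122 \left(- \frac{1}{10373}\right) = - \frac{1614}{451}$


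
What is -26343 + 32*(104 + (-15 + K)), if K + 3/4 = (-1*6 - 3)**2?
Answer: -20927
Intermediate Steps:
K = 321/4 (K = -3/4 + (-1*6 - 3)**2 = -3/4 + (-6 - 3)**2 = -3/4 + (-9)**2 = -3/4 + 81 = 321/4 ≈ 80.250)
-26343 + 32*(104 + (-15 + K)) = -26343 + 32*(104 + (-15 + 321/4)) = -26343 + 32*(104 + 261/4) = -26343 + 32*(677/4) = -26343 + 5416 = -20927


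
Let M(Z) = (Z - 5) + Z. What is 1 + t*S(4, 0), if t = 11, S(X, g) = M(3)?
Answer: 12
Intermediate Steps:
M(Z) = -5 + 2*Z (M(Z) = (-5 + Z) + Z = -5 + 2*Z)
S(X, g) = 1 (S(X, g) = -5 + 2*3 = -5 + 6 = 1)
1 + t*S(4, 0) = 1 + 11*1 = 1 + 11 = 12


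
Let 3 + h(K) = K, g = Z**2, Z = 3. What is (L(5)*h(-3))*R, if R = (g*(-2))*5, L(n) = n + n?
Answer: 5400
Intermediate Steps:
g = 9 (g = 3**2 = 9)
h(K) = -3 + K
L(n) = 2*n
R = -90 (R = (9*(-2))*5 = -18*5 = -90)
(L(5)*h(-3))*R = ((2*5)*(-3 - 3))*(-90) = (10*(-6))*(-90) = -60*(-90) = 5400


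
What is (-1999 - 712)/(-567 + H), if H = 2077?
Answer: -2711/1510 ≈ -1.7954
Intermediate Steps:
(-1999 - 712)/(-567 + H) = (-1999 - 712)/(-567 + 2077) = -2711/1510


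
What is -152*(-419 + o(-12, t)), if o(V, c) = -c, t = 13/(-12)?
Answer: 190570/3 ≈ 63523.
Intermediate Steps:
t = -13/12 (t = 13*(-1/12) = -13/12 ≈ -1.0833)
-152*(-419 + o(-12, t)) = -152*(-419 - 1*(-13/12)) = -152*(-419 + 13/12) = -152*(-5015/12) = 190570/3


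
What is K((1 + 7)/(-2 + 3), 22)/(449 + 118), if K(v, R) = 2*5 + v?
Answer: 2/63 ≈ 0.031746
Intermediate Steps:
K(v, R) = 10 + v
K((1 + 7)/(-2 + 3), 22)/(449 + 118) = (10 + (1 + 7)/(-2 + 3))/(449 + 118) = (10 + 8/1)/567 = (10 + 8*1)*(1/567) = (10 + 8)*(1/567) = 18*(1/567) = 2/63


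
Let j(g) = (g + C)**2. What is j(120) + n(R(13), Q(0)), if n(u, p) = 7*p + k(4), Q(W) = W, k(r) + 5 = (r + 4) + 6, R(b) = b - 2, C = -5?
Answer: 13234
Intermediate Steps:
R(b) = -2 + b
k(r) = 5 + r (k(r) = -5 + ((r + 4) + 6) = -5 + ((4 + r) + 6) = -5 + (10 + r) = 5 + r)
j(g) = (-5 + g)**2 (j(g) = (g - 5)**2 = (-5 + g)**2)
n(u, p) = 9 + 7*p (n(u, p) = 7*p + (5 + 4) = 7*p + 9 = 9 + 7*p)
j(120) + n(R(13), Q(0)) = (-5 + 120)**2 + (9 + 7*0) = 115**2 + (9 + 0) = 13225 + 9 = 13234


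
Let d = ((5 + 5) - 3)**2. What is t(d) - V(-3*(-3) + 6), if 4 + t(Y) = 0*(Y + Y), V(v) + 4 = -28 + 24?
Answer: 4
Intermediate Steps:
V(v) = -8 (V(v) = -4 + (-28 + 24) = -4 - 4 = -8)
d = 49 (d = (10 - 3)**2 = 7**2 = 49)
t(Y) = -4 (t(Y) = -4 + 0*(Y + Y) = -4 + 0*(2*Y) = -4 + 0 = -4)
t(d) - V(-3*(-3) + 6) = -4 - 1*(-8) = -4 + 8 = 4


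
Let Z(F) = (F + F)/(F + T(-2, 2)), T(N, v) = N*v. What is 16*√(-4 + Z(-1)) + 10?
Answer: 10 + 48*I*√10/5 ≈ 10.0 + 30.358*I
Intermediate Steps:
Z(F) = 2*F/(-4 + F) (Z(F) = (F + F)/(F - 2*2) = (2*F)/(F - 4) = (2*F)/(-4 + F) = 2*F/(-4 + F))
16*√(-4 + Z(-1)) + 10 = 16*√(-4 + 2*(-1)/(-4 - 1)) + 10 = 16*√(-4 + 2*(-1)/(-5)) + 10 = 16*√(-4 + 2*(-1)*(-⅕)) + 10 = 16*√(-4 + ⅖) + 10 = 16*√(-18/5) + 10 = 16*(3*I*√10/5) + 10 = 48*I*√10/5 + 10 = 10 + 48*I*√10/5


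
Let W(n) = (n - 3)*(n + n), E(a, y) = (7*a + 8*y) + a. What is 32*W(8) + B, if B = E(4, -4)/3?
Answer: 2560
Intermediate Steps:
E(a, y) = 8*a + 8*y
W(n) = 2*n*(-3 + n) (W(n) = (-3 + n)*(2*n) = 2*n*(-3 + n))
B = 0 (B = (8*4 + 8*(-4))/3 = (32 - 32)*(⅓) = 0*(⅓) = 0)
32*W(8) + B = 32*(2*8*(-3 + 8)) + 0 = 32*(2*8*5) + 0 = 32*80 + 0 = 2560 + 0 = 2560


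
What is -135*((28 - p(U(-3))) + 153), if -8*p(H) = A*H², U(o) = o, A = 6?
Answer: -101385/4 ≈ -25346.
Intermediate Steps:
p(H) = -3*H²/4
-135*((28 - p(U(-3))) + 153) = -135*((28 - (-3)*(-3)²/4) + 153) = -135*((28 - (-3)*9/4) + 153) = -135*((28 - 1*(-27/4)) + 153) = -135*((28 + 27/4) + 153) = -135*(139/4 + 153) = -135*751/4 = -101385/4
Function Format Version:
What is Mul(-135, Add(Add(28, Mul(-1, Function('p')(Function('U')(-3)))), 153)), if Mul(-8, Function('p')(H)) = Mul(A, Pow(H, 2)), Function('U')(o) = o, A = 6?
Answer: Rational(-101385, 4) ≈ -25346.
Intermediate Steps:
Function('p')(H) = Mul(Rational(-3, 4), Pow(H, 2)) (Function('p')(H) = Mul(Rational(-1, 8), Mul(6, Pow(H, 2))) = Mul(Rational(-3, 4), Pow(H, 2)))
Mul(-135, Add(Add(28, Mul(-1, Function('p')(Function('U')(-3)))), 153)) = Mul(-135, Add(Add(28, Mul(-1, Mul(Rational(-3, 4), Pow(-3, 2)))), 153)) = Mul(-135, Add(Add(28, Mul(-1, Mul(Rational(-3, 4), 9))), 153)) = Mul(-135, Add(Add(28, Mul(-1, Rational(-27, 4))), 153)) = Mul(-135, Add(Add(28, Rational(27, 4)), 153)) = Mul(-135, Add(Rational(139, 4), 153)) = Mul(-135, Rational(751, 4)) = Rational(-101385, 4)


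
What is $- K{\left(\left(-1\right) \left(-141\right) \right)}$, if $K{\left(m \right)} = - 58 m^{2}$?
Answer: $1153098$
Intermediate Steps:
$- K{\left(\left(-1\right) \left(-141\right) \right)} = - \left(-58\right) \left(\left(-1\right) \left(-141\right)\right)^{2} = - \left(-58\right) 141^{2} = - \left(-58\right) 19881 = \left(-1\right) \left(-1153098\right) = 1153098$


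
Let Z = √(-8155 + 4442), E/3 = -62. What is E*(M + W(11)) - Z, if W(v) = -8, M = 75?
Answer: -12462 - I*√3713 ≈ -12462.0 - 60.934*I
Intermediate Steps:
E = -186 (E = 3*(-62) = -186)
Z = I*√3713 (Z = √(-3713) = I*√3713 ≈ 60.934*I)
E*(M + W(11)) - Z = -186*(75 - 8) - I*√3713 = -186*67 - I*√3713 = -12462 - I*√3713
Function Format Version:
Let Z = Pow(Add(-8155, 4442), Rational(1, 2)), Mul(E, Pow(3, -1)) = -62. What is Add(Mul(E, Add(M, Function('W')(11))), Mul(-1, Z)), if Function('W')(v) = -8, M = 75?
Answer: Add(-12462, Mul(-1, I, Pow(3713, Rational(1, 2)))) ≈ Add(-12462., Mul(-60.934, I))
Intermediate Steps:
E = -186 (E = Mul(3, -62) = -186)
Z = Mul(I, Pow(3713, Rational(1, 2))) (Z = Pow(-3713, Rational(1, 2)) = Mul(I, Pow(3713, Rational(1, 2))) ≈ Mul(60.934, I))
Add(Mul(E, Add(M, Function('W')(11))), Mul(-1, Z)) = Add(Mul(-186, Add(75, -8)), Mul(-1, Mul(I, Pow(3713, Rational(1, 2))))) = Add(Mul(-186, 67), Mul(-1, I, Pow(3713, Rational(1, 2)))) = Add(-12462, Mul(-1, I, Pow(3713, Rational(1, 2))))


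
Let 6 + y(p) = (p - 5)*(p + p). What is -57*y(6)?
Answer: -342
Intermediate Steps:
y(p) = -6 + 2*p*(-5 + p) (y(p) = -6 + (p - 5)*(p + p) = -6 + (-5 + p)*(2*p) = -6 + 2*p*(-5 + p))
-57*y(6) = -57*(-6 - 10*6 + 2*6²) = -57*(-6 - 60 + 2*36) = -57*(-6 - 60 + 72) = -57*6 = -342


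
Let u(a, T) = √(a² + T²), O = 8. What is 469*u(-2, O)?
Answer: 938*√17 ≈ 3867.5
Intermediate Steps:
u(a, T) = √(T² + a²)
469*u(-2, O) = 469*√(8² + (-2)²) = 469*√(64 + 4) = 469*√68 = 469*(2*√17) = 938*√17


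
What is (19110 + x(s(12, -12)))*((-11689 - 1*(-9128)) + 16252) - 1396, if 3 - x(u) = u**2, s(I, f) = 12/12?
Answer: 261660996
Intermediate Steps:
s(I, f) = 1 (s(I, f) = 12*(1/12) = 1)
x(u) = 3 - u**2
(19110 + x(s(12, -12)))*((-11689 - 1*(-9128)) + 16252) - 1396 = (19110 + (3 - 1*1**2))*((-11689 - 1*(-9128)) + 16252) - 1396 = (19110 + (3 - 1*1))*((-11689 + 9128) + 16252) - 1396 = (19110 + (3 - 1))*(-2561 + 16252) - 1396 = (19110 + 2)*13691 - 1396 = 19112*13691 - 1396 = 261662392 - 1396 = 261660996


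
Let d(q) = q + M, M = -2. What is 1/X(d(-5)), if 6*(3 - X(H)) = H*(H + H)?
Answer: -3/40 ≈ -0.075000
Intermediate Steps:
d(q) = -2 + q (d(q) = q - 2 = -2 + q)
X(H) = 3 - H²/3 (X(H) = 3 - H*(H + H)/6 = 3 - H*2*H/6 = 3 - H²/3)
1/X(d(-5)) = 1/(3 - (-2 - 5)²/3) = 1/(3 - ⅓*(-7)²) = 1/(3 - ⅓*49) = 1/(3 - 49/3) = 1/(-40/3) = -3/40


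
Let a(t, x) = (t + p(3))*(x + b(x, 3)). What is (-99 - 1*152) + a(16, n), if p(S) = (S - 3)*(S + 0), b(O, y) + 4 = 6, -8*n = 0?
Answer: -219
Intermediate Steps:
n = 0 (n = -1/8*0 = 0)
b(O, y) = 2 (b(O, y) = -4 + 6 = 2)
p(S) = S*(-3 + S) (p(S) = (-3 + S)*S = S*(-3 + S))
a(t, x) = t*(2 + x) (a(t, x) = (t + 3*(-3 + 3))*(x + 2) = (t + 3*0)*(2 + x) = (t + 0)*(2 + x) = t*(2 + x))
(-99 - 1*152) + a(16, n) = (-99 - 1*152) + 16*(2 + 0) = (-99 - 152) + 16*2 = -251 + 32 = -219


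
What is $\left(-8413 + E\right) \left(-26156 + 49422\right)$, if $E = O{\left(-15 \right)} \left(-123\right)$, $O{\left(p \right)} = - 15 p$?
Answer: $-839623408$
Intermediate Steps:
$E = -27675$ ($E = \left(-15\right) \left(-15\right) \left(-123\right) = 225 \left(-123\right) = -27675$)
$\left(-8413 + E\right) \left(-26156 + 49422\right) = \left(-8413 - 27675\right) \left(-26156 + 49422\right) = \left(-36088\right) 23266 = -839623408$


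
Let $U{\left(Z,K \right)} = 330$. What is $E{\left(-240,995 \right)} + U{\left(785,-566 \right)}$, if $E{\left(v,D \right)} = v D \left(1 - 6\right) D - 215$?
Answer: $1188030115$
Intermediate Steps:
$E{\left(v,D \right)} = -215 - 5 v D^{2}$ ($E{\left(v,D \right)} = D v \left(-5\right) D - 215 = - 5 D v D - 215 = - 5 v D^{2} - 215 = -215 - 5 v D^{2}$)
$E{\left(-240,995 \right)} + U{\left(785,-566 \right)} = \left(-215 - - 1200 \cdot 995^{2}\right) + 330 = \left(-215 - \left(-1200\right) 990025\right) + 330 = \left(-215 + 1188030000\right) + 330 = 1188029785 + 330 = 1188030115$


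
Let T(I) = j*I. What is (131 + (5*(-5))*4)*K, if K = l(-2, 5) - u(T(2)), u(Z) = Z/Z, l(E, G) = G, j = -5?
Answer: 124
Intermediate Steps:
T(I) = -5*I
u(Z) = 1
K = 4 (K = 5 - 1*1 = 5 - 1 = 4)
(131 + (5*(-5))*4)*K = (131 + (5*(-5))*4)*4 = (131 - 25*4)*4 = (131 - 100)*4 = 31*4 = 124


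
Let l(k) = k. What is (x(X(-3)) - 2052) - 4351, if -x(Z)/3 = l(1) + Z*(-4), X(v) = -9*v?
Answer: -6082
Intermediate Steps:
x(Z) = -3 + 12*Z (x(Z) = -3*(1 + Z*(-4)) = -3*(1 - 4*Z) = -3 + 12*Z)
(x(X(-3)) - 2052) - 4351 = ((-3 + 12*(-9*(-3))) - 2052) - 4351 = ((-3 + 12*27) - 2052) - 4351 = ((-3 + 324) - 2052) - 4351 = (321 - 2052) - 4351 = -1731 - 4351 = -6082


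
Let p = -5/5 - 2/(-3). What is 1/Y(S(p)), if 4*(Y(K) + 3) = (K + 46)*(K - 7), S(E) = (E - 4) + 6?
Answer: -9/599 ≈ -0.015025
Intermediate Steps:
p = -1/3 (p = -5*1/5 - 2*(-1/3) = -1 + 2/3 = -1/3 ≈ -0.33333)
S(E) = 2 + E (S(E) = (-4 + E) + 6 = 2 + E)
Y(K) = -3 + (-7 + K)*(46 + K)/4 (Y(K) = -3 + ((K + 46)*(K - 7))/4 = -3 + ((46 + K)*(-7 + K))/4 = -3 + ((-7 + K)*(46 + K))/4 = -3 + (-7 + K)*(46 + K)/4)
1/Y(S(p)) = 1/(-167/2 + (2 - 1/3)**2/4 + 39*(2 - 1/3)/4) = 1/(-167/2 + (5/3)**2/4 + (39/4)*(5/3)) = 1/(-167/2 + (1/4)*(25/9) + 65/4) = 1/(-167/2 + 25/36 + 65/4) = 1/(-599/9) = -9/599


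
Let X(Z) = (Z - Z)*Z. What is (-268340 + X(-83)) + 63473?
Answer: -204867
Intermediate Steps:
X(Z) = 0 (X(Z) = 0*Z = 0)
(-268340 + X(-83)) + 63473 = (-268340 + 0) + 63473 = -268340 + 63473 = -204867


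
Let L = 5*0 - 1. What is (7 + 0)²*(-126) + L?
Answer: -6175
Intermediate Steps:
L = -1 (L = 0 - 1 = -1)
(7 + 0)²*(-126) + L = (7 + 0)²*(-126) - 1 = 7²*(-126) - 1 = 49*(-126) - 1 = -6174 - 1 = -6175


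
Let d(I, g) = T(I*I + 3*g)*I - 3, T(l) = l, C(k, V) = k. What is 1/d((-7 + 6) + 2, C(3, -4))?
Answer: 1/7 ≈ 0.14286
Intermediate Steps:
d(I, g) = -3 + I*(I**2 + 3*g) (d(I, g) = (I*I + 3*g)*I - 3 = (I**2 + 3*g)*I - 3 = I*(I**2 + 3*g) - 3 = -3 + I*(I**2 + 3*g))
1/d((-7 + 6) + 2, C(3, -4)) = 1/(-3 + ((-7 + 6) + 2)*(((-7 + 6) + 2)**2 + 3*3)) = 1/(-3 + (-1 + 2)*((-1 + 2)**2 + 9)) = 1/(-3 + 1*(1**2 + 9)) = 1/(-3 + 1*(1 + 9)) = 1/(-3 + 1*10) = 1/(-3 + 10) = 1/7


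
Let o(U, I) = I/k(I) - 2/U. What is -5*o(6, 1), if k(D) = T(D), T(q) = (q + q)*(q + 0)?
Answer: -5/6 ≈ -0.83333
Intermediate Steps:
T(q) = 2*q**2 (T(q) = (2*q)*q = 2*q**2)
k(D) = 2*D**2
o(U, I) = 1/(2*I) - 2/U (o(U, I) = I/((2*I**2)) - 2/U = I*(1/(2*I**2)) - 2/U = 1/(2*I) - 2/U)
-5*o(6, 1) = -5*((1/2)/1 - 2/6) = -5*((1/2)*1 - 2*1/6) = -5*(1/2 - 1/3) = -5*1/6 = -5/6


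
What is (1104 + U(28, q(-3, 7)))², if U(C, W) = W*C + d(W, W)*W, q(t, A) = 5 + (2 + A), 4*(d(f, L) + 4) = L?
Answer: 2217121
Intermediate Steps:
d(f, L) = -4 + L/4
q(t, A) = 7 + A
U(C, W) = C*W + W*(-4 + W/4) (U(C, W) = W*C + (-4 + W/4)*W = C*W + W*(-4 + W/4))
(1104 + U(28, q(-3, 7)))² = (1104 + (7 + 7)*(-16 + (7 + 7) + 4*28)/4)² = (1104 + (¼)*14*(-16 + 14 + 112))² = (1104 + (¼)*14*110)² = (1104 + 385)² = 1489² = 2217121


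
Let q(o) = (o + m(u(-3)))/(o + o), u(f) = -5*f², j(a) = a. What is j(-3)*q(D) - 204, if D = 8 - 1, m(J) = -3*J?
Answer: -1641/7 ≈ -234.43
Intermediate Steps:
D = 7
q(o) = (135 + o)/(2*o) (q(o) = (o - (-15)*(-3)²)/(o + o) = (o - (-15)*9)/((2*o)) = (o - 3*(-45))*(1/(2*o)) = (o + 135)*(1/(2*o)) = (135 + o)*(1/(2*o)) = (135 + o)/(2*o))
j(-3)*q(D) - 204 = -3*(135 + 7)/(2*7) - 204 = -3*142/(2*7) - 204 = -3*71/7 - 204 = -213/7 - 204 = -1641/7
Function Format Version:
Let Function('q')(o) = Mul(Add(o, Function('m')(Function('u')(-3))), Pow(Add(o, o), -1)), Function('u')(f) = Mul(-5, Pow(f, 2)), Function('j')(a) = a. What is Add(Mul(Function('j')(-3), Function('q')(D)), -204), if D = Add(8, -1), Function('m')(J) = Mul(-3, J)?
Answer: Rational(-1641, 7) ≈ -234.43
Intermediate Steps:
D = 7
Function('q')(o) = Mul(Rational(1, 2), Pow(o, -1), Add(135, o)) (Function('q')(o) = Mul(Add(o, Mul(-3, Mul(-5, Pow(-3, 2)))), Pow(Add(o, o), -1)) = Mul(Add(o, Mul(-3, Mul(-5, 9))), Pow(Mul(2, o), -1)) = Mul(Add(o, Mul(-3, -45)), Mul(Rational(1, 2), Pow(o, -1))) = Mul(Add(o, 135), Mul(Rational(1, 2), Pow(o, -1))) = Mul(Add(135, o), Mul(Rational(1, 2), Pow(o, -1))) = Mul(Rational(1, 2), Pow(o, -1), Add(135, o)))
Add(Mul(Function('j')(-3), Function('q')(D)), -204) = Add(Mul(-3, Mul(Rational(1, 2), Pow(7, -1), Add(135, 7))), -204) = Add(Mul(-3, Mul(Rational(1, 2), Rational(1, 7), 142)), -204) = Add(Mul(-3, Rational(71, 7)), -204) = Add(Rational(-213, 7), -204) = Rational(-1641, 7)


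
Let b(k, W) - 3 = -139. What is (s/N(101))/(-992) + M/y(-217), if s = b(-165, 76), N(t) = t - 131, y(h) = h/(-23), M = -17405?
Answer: -48037919/26040 ≈ -1844.8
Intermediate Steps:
b(k, W) = -136 (b(k, W) = 3 - 139 = -136)
y(h) = -h/23 (y(h) = h*(-1/23) = -h/23)
N(t) = -131 + t
s = -136
(s/N(101))/(-992) + M/y(-217) = -136/(-131 + 101)/(-992) - 17405/((-1/23*(-217))) = -136/(-30)*(-1/992) - 17405/217/23 = -136*(-1/30)*(-1/992) - 17405*23/217 = (68/15)*(-1/992) - 400315/217 = -17/3720 - 400315/217 = -48037919/26040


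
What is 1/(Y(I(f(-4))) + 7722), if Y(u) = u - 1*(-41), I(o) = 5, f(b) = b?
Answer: 1/7768 ≈ 0.00012873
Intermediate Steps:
Y(u) = 41 + u (Y(u) = u + 41 = 41 + u)
1/(Y(I(f(-4))) + 7722) = 1/((41 + 5) + 7722) = 1/(46 + 7722) = 1/7768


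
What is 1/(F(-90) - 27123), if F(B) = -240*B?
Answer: -1/5523 ≈ -0.00018106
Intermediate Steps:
1/(F(-90) - 27123) = 1/(-240*(-90) - 27123) = 1/(21600 - 27123) = 1/(-5523) = -1/5523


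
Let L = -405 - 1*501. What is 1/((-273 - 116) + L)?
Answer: -1/1295 ≈ -0.00077220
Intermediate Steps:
L = -906 (L = -405 - 501 = -906)
1/((-273 - 116) + L) = 1/((-273 - 116) - 906) = 1/(-389 - 906) = 1/(-1295) = -1/1295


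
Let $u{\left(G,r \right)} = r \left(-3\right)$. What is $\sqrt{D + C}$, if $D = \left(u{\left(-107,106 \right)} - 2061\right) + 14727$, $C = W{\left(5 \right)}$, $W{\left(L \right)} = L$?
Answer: $\sqrt{12353} \approx 111.14$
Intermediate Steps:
$u{\left(G,r \right)} = - 3 r$
$C = 5$
$D = 12348$ ($D = \left(\left(-3\right) 106 - 2061\right) + 14727 = \left(-318 - 2061\right) + 14727 = -2379 + 14727 = 12348$)
$\sqrt{D + C} = \sqrt{12348 + 5} = \sqrt{12353}$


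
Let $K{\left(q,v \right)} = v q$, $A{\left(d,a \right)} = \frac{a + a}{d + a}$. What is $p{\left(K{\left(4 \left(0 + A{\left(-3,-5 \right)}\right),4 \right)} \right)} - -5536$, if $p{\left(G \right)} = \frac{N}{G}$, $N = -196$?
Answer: $\frac{27631}{5} \approx 5526.2$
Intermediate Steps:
$A{\left(d,a \right)} = \frac{2 a}{a + d}$
$K{\left(q,v \right)} = q v$
$p{\left(G \right)} = - \frac{196}{G}$
$p{\left(K{\left(4 \left(0 + A{\left(-3,-5 \right)}\right),4 \right)} \right)} - -5536 = - \frac{196}{4 \left(0 + 2 \left(-5\right) \frac{1}{-5 - 3}\right) 4} - -5536 = - \frac{196}{4 \left(0 + 2 \left(-5\right) \frac{1}{-8}\right) 4} + 5536 = - \frac{196}{4 \left(0 + 2 \left(-5\right) \left(- \frac{1}{8}\right)\right) 4} + 5536 = - \frac{196}{4 \left(0 + \frac{5}{4}\right) 4} + 5536 = - \frac{196}{4 \cdot \frac{5}{4} \cdot 4} + 5536 = - \frac{196}{5 \cdot 4} + 5536 = - \frac{196}{20} + 5536 = \left(-196\right) \frac{1}{20} + 5536 = - \frac{49}{5} + 5536 = \frac{27631}{5}$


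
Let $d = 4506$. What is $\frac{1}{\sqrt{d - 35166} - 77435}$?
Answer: $- \frac{15487}{1199241977} - \frac{2 i \sqrt{7665}}{5996209885} \approx -1.2914 \cdot 10^{-5} - 2.9202 \cdot 10^{-8} i$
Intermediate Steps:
$\frac{1}{\sqrt{d - 35166} - 77435} = \frac{1}{\sqrt{4506 - 35166} - 77435} = \frac{1}{\sqrt{-30660} - 77435} = \frac{1}{2 i \sqrt{7665} - 77435} = \frac{1}{-77435 + 2 i \sqrt{7665}}$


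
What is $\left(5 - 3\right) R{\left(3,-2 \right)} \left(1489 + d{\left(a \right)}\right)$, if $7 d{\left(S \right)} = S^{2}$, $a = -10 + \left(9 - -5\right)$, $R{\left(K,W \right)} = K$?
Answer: $\frac{62634}{7} \approx 8947.7$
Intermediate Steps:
$a = 4$ ($a = -10 + \left(9 + 5\right) = -10 + 14 = 4$)
$d{\left(S \right)} = \frac{S^{2}}{7}$
$\left(5 - 3\right) R{\left(3,-2 \right)} \left(1489 + d{\left(a \right)}\right) = \left(5 - 3\right) 3 \left(1489 + \frac{4^{2}}{7}\right) = 2 \cdot 3 \left(1489 + \frac{1}{7} \cdot 16\right) = 6 \left(1489 + \frac{16}{7}\right) = 6 \cdot \frac{10439}{7} = \frac{62634}{7}$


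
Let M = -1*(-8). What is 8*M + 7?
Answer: 71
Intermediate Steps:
M = 8
8*M + 7 = 8*8 + 7 = 64 + 7 = 71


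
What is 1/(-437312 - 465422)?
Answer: -1/902734 ≈ -1.1077e-6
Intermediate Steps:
1/(-437312 - 465422) = 1/(-902734) = -1/902734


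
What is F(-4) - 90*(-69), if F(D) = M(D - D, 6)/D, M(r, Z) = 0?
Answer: 6210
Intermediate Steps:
F(D) = 0 (F(D) = 0/D = 0)
F(-4) - 90*(-69) = 0 - 90*(-69) = 0 + 6210 = 6210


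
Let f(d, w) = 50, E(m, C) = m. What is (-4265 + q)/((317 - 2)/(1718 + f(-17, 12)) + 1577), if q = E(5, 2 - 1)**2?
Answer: -7496320/2788451 ≈ -2.6883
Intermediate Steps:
q = 25 (q = 5**2 = 25)
(-4265 + q)/((317 - 2)/(1718 + f(-17, 12)) + 1577) = (-4265 + 25)/((317 - 2)/(1718 + 50) + 1577) = -4240/(315/1768 + 1577) = -4240/2788451/1768 = -4240*1768/2788451 = -7496320/2788451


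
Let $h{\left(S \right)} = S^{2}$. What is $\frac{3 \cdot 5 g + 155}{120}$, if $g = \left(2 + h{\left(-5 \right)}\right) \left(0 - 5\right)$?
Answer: $- \frac{187}{12} \approx -15.583$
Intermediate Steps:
$g = -135$ ($g = \left(2 + \left(-5\right)^{2}\right) \left(0 - 5\right) = \left(2 + 25\right) \left(-5\right) = 27 \left(-5\right) = -135$)
$\frac{3 \cdot 5 g + 155}{120} = \frac{3 \cdot 5 \left(-135\right) + 155}{120} = \frac{15 \left(-135\right) + 155}{120} = \frac{-2025 + 155}{120} = \frac{1}{120} \left(-1870\right) = - \frac{187}{12}$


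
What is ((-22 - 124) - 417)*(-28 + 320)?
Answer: -164396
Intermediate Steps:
((-22 - 124) - 417)*(-28 + 320) = (-146 - 417)*292 = -563*292 = -164396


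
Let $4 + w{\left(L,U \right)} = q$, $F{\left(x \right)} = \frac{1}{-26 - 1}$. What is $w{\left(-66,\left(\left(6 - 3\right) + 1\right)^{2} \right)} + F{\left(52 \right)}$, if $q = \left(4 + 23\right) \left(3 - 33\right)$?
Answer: $- \frac{21979}{27} \approx -814.04$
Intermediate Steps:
$F{\left(x \right)} = - \frac{1}{27}$ ($F{\left(x \right)} = \frac{1}{-27} = - \frac{1}{27}$)
$q = -810$ ($q = 27 \left(-30\right) = -810$)
$w{\left(L,U \right)} = -814$ ($w{\left(L,U \right)} = -4 - 810 = -814$)
$w{\left(-66,\left(\left(6 - 3\right) + 1\right)^{2} \right)} + F{\left(52 \right)} = -814 - \frac{1}{27} = - \frac{21979}{27}$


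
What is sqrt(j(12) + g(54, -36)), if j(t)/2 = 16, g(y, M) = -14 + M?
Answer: 3*I*sqrt(2) ≈ 4.2426*I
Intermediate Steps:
j(t) = 32 (j(t) = 2*16 = 32)
sqrt(j(12) + g(54, -36)) = sqrt(32 + (-14 - 36)) = sqrt(32 - 50) = sqrt(-18) = 3*I*sqrt(2)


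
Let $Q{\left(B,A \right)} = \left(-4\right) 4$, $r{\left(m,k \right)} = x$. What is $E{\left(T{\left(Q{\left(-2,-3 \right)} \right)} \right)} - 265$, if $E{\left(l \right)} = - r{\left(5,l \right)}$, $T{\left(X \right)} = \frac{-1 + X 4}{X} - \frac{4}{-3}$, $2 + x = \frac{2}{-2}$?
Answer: $-262$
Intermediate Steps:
$x = -3$ ($x = -2 + \frac{2}{-2} = -2 + 2 \left(- \frac{1}{2}\right) = -2 - 1 = -3$)
$r{\left(m,k \right)} = -3$
$Q{\left(B,A \right)} = -16$
$T{\left(X \right)} = \frac{4}{3} + \frac{-1 + 4 X}{X}$ ($T{\left(X \right)} = \frac{-1 + 4 X}{X} - - \frac{4}{3} = \frac{-1 + 4 X}{X} + \frac{4}{3} = \frac{4}{3} + \frac{-1 + 4 X}{X}$)
$E{\left(l \right)} = 3$ ($E{\left(l \right)} = \left(-1\right) \left(-3\right) = 3$)
$E{\left(T{\left(Q{\left(-2,-3 \right)} \right)} \right)} - 265 = 3 - 265 = -262$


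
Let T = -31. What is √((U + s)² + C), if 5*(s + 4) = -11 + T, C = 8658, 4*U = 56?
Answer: √216514/5 ≈ 93.062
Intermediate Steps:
U = 14 (U = (¼)*56 = 14)
s = -62/5 (s = -4 + (-11 - 31)/5 = -4 + (⅕)*(-42) = -4 - 42/5 = -62/5 ≈ -12.400)
√((U + s)² + C) = √((14 - 62/5)² + 8658) = √((8/5)² + 8658) = √(64/25 + 8658) = √(216514/25) = √216514/5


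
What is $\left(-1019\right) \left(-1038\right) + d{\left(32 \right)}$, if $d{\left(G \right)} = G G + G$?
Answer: $1058778$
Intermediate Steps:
$d{\left(G \right)} = G + G^{2}$ ($d{\left(G \right)} = G^{2} + G = G + G^{2}$)
$\left(-1019\right) \left(-1038\right) + d{\left(32 \right)} = \left(-1019\right) \left(-1038\right) + 32 \left(1 + 32\right) = 1057722 + 32 \cdot 33 = 1057722 + 1056 = 1058778$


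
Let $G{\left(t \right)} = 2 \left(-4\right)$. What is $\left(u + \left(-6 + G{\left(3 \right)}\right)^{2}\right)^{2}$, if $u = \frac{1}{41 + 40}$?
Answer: $\frac{252079129}{6561} \approx 38421.0$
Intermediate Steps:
$G{\left(t \right)} = -8$
$u = \frac{1}{81} \approx 0.012346$
$\left(u + \left(-6 + G{\left(3 \right)}\right)^{2}\right)^{2} = \left(\frac{1}{81} + \left(-6 - 8\right)^{2}\right)^{2} = \left(\frac{1}{81} + \left(-14\right)^{2}\right)^{2} = \left(\frac{1}{81} + 196\right)^{2} = \left(\frac{15877}{81}\right)^{2} = \frac{252079129}{6561}$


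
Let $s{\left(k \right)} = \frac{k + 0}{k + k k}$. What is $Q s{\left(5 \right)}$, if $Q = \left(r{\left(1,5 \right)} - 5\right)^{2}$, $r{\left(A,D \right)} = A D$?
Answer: $0$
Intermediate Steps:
$Q = 0$ ($Q = \left(1 \cdot 5 - 5\right)^{2} = \left(5 - 5\right)^{2} = 0^{2} = 0$)
$s{\left(k \right)} = \frac{k}{k + k^{2}}$
$Q s{\left(5 \right)} = \frac{0}{1 + 5} = \frac{0}{6} = 0 \cdot \frac{1}{6} = 0$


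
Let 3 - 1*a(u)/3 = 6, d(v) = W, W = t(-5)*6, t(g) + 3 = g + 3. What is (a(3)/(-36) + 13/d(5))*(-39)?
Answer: 143/20 ≈ 7.1500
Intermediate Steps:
t(g) = g (t(g) = -3 + (g + 3) = -3 + (3 + g) = g)
W = -30 (W = -5*6 = -30)
d(v) = -30
a(u) = -9 (a(u) = 9 - 3*6 = 9 - 18 = -9)
(a(3)/(-36) + 13/d(5))*(-39) = (-9/(-36) + 13/(-30))*(-39) = (-9*(-1/36) + 13*(-1/30))*(-39) = (1/4 - 13/30)*(-39) = -11/60*(-39) = 143/20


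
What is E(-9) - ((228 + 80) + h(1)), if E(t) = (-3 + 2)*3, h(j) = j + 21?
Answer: -333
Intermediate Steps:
h(j) = 21 + j
E(t) = -3 (E(t) = -1*3 = -3)
E(-9) - ((228 + 80) + h(1)) = -3 - ((228 + 80) + (21 + 1)) = -3 - (308 + 22) = -3 - 1*330 = -3 - 330 = -333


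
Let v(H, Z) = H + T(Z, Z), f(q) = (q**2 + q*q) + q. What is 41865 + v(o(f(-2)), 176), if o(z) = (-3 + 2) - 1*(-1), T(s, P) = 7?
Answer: 41872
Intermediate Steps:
f(q) = q + 2*q**2 (f(q) = (q**2 + q**2) + q = 2*q**2 + q = q + 2*q**2)
o(z) = 0 (o(z) = -1 + 1 = 0)
v(H, Z) = 7 + H (v(H, Z) = H + 7 = 7 + H)
41865 + v(o(f(-2)), 176) = 41865 + (7 + 0) = 41865 + 7 = 41872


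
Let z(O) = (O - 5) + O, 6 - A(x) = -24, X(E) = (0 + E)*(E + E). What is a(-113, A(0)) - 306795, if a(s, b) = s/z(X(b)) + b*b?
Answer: -1099692638/3595 ≈ -3.0590e+5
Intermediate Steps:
X(E) = 2*E² (X(E) = E*(2*E) = 2*E²)
A(x) = 30 (A(x) = 6 - 1*(-24) = 6 + 24 = 30)
z(O) = -5 + 2*O (z(O) = (-5 + O) + O = -5 + 2*O)
a(s, b) = b² + s/(-5 + 4*b²) (a(s, b) = s/(-5 + 2*(2*b²)) + b*b = s/(-5 + 4*b²) + b² = b² + s/(-5 + 4*b²))
a(-113, A(0)) - 306795 = (-113 + 30²*(-5 + 4*30²))/(-5 + 4*30²) - 306795 = (-113 + 900*(-5 + 4*900))/(-5 + 4*900) - 306795 = (-113 + 900*(-5 + 3600))/(-5 + 3600) - 306795 = (-113 + 900*3595)/3595 - 306795 = (-113 + 3235500)/3595 - 306795 = (1/3595)*3235387 - 306795 = 3235387/3595 - 306795 = -1099692638/3595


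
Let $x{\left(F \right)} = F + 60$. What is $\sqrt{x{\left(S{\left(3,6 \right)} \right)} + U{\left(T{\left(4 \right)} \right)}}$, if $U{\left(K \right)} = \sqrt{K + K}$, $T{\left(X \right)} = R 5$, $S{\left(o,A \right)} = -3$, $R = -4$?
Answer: $\sqrt{57 + 2 i \sqrt{10}} \approx 7.5614 + 0.41821 i$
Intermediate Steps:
$x{\left(F \right)} = 60 + F$
$T{\left(X \right)} = -20$ ($T{\left(X \right)} = \left(-4\right) 5 = -20$)
$U{\left(K \right)} = \sqrt{2} \sqrt{K}$ ($U{\left(K \right)} = \sqrt{2 K} = \sqrt{2} \sqrt{K}$)
$\sqrt{x{\left(S{\left(3,6 \right)} \right)} + U{\left(T{\left(4 \right)} \right)}} = \sqrt{\left(60 - 3\right) + \sqrt{2} \sqrt{-20}} = \sqrt{57 + \sqrt{2} \cdot 2 i \sqrt{5}} = \sqrt{57 + 2 i \sqrt{10}}$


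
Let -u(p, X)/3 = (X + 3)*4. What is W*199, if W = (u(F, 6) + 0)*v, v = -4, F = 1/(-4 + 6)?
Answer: 85968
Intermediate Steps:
F = 1/2 ≈ 0.50000
u(p, X) = -36 - 12*X (u(p, X) = -3*(X + 3)*4 = -3*(3 + X)*4 = -3*(12 + 4*X) = -36 - 12*X)
W = 432 (W = ((-36 - 12*6) + 0)*(-4) = ((-36 - 72) + 0)*(-4) = (-108 + 0)*(-4) = -108*(-4) = 432)
W*199 = 432*199 = 85968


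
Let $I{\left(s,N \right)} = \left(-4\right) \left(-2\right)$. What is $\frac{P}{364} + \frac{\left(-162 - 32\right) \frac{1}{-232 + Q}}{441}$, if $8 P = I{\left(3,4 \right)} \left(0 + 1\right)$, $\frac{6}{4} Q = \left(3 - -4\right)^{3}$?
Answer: $\frac{5149}{38220} \approx 0.13472$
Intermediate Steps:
$I{\left(s,N \right)} = 8$
$Q = \frac{686}{3}$ ($Q = \frac{2 \left(3 - -4\right)^{3}}{3} = \frac{2 \left(3 + 4\right)^{3}}{3} = \frac{2 \cdot 7^{3}}{3} = \frac{2}{3} \cdot 343 = \frac{686}{3} \approx 228.67$)
$P = 1$ ($P = \frac{8 \left(0 + 1\right)}{8} = \frac{8 \cdot 1}{8} = \frac{1}{8} \cdot 8 = 1$)
$\frac{P}{364} + \frac{\left(-162 - 32\right) \frac{1}{-232 + Q}}{441} = 1 \cdot \frac{1}{364} + \frac{\left(-162 - 32\right) \frac{1}{-232 + \frac{686}{3}}}{441} = 1 \cdot \frac{1}{364} + - \frac{194}{- \frac{10}{3}} \cdot \frac{1}{441} = \frac{1}{364} + \left(-194\right) \left(- \frac{3}{10}\right) \frac{1}{441} = \frac{1}{364} + \frac{291}{5} \cdot \frac{1}{441} = \frac{1}{364} + \frac{97}{735} = \frac{5149}{38220}$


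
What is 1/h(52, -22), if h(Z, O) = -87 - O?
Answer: -1/65 ≈ -0.015385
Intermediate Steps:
1/h(52, -22) = 1/(-87 - 1*(-22)) = 1/(-87 + 22) = 1/(-65) = -1/65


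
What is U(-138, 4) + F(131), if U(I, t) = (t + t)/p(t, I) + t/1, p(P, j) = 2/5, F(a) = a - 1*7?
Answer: 148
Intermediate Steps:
F(a) = -7 + a (F(a) = a - 7 = -7 + a)
p(P, j) = ⅖ (p(P, j) = 2*(⅕) = ⅖)
U(I, t) = 6*t (U(I, t) = (t + t)/(⅖) + t/1 = (2*t)*(5/2) + t*1 = 5*t + t = 6*t)
U(-138, 4) + F(131) = 6*4 + (-7 + 131) = 24 + 124 = 148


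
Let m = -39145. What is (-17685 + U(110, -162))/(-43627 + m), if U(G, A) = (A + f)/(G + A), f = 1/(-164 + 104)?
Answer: 55167479/258248640 ≈ 0.21362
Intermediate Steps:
f = -1/60 (f = 1/(-60) = -1/60 ≈ -0.016667)
U(G, A) = (-1/60 + A)/(A + G) (U(G, A) = (A - 1/60)/(G + A) = (-1/60 + A)/(A + G))
(-17685 + U(110, -162))/(-43627 + m) = (-17685 + (-1/60 - 162)/(-162 + 110))/(-43627 - 39145) = (-17685 - 9721/60/(-52))/(-82772) = (-17685 - 1/52*(-9721/60))*(-1/82772) = (-17685 + 9721/3120)*(-1/82772) = -55167479/3120*(-1/82772) = 55167479/258248640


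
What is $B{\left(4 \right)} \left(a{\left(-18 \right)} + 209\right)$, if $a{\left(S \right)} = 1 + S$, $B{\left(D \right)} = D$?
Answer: $768$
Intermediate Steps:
$B{\left(4 \right)} \left(a{\left(-18 \right)} + 209\right) = 4 \left(\left(1 - 18\right) + 209\right) = 4 \left(-17 + 209\right) = 4 \cdot 192 = 768$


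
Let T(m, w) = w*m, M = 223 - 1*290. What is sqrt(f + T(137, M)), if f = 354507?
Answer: 4*sqrt(21583) ≈ 587.65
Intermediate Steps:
M = -67 (M = 223 - 290 = -67)
T(m, w) = m*w
sqrt(f + T(137, M)) = sqrt(354507 + 137*(-67)) = sqrt(354507 - 9179) = sqrt(345328) = 4*sqrt(21583)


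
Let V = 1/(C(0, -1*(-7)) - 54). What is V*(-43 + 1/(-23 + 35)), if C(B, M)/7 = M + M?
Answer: -515/528 ≈ -0.97538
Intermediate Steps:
C(B, M) = 14*M (C(B, M) = 7*(M + M) = 7*(2*M) = 14*M)
V = 1/44 (V = 1/(14*(-1*(-7)) - 54) = 1/(14*7 - 54) = 1/(98 - 54) = 1/44 ≈ 0.022727)
V*(-43 + 1/(-23 + 35)) = (-43 + 1/(-23 + 35))/44 = (-43 + 1/12)/44 = (1/44)*(-515/12) = -515/528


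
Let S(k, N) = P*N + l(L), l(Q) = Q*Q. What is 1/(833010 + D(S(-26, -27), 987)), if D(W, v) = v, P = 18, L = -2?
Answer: 1/833997 ≈ 1.1990e-6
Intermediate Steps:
l(Q) = Q**2
S(k, N) = 4 + 18*N (S(k, N) = 18*N + (-2)**2 = 18*N + 4 = 4 + 18*N)
1/(833010 + D(S(-26, -27), 987)) = 1/(833010 + 987) = 1/833997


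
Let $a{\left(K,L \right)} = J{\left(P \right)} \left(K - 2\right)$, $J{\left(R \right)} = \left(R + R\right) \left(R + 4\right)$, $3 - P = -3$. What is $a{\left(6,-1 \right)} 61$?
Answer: $29280$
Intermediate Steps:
$P = 6$ ($P = 3 - -3 = 3 + 3 = 6$)
$J{\left(R \right)} = 2 R \left(4 + R\right)$
$a{\left(K,L \right)} = -240 + 120 K$ ($a{\left(K,L \right)} = 2 \cdot 6 \left(4 + 6\right) \left(K - 2\right) = 2 \cdot 6 \cdot 10 \left(-2 + K\right) = 120 \left(-2 + K\right) = -240 + 120 K$)
$a{\left(6,-1 \right)} 61 = \left(-240 + 120 \cdot 6\right) 61 = \left(-240 + 720\right) 61 = 480 \cdot 61 = 29280$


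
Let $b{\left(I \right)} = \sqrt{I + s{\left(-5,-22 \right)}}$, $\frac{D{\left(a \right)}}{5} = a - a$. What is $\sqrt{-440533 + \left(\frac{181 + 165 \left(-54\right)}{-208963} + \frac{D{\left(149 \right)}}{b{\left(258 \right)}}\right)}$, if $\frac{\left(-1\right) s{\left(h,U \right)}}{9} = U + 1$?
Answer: $\frac{5 i \sqrt{769444298746946}}{208963} \approx 663.73 i$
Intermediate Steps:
$s{\left(h,U \right)} = -9 - 9 U$ ($s{\left(h,U \right)} = - 9 \left(U + 1\right) = - 9 \left(1 + U\right) = -9 - 9 U$)
$D{\left(a \right)} = 0$ ($D{\left(a \right)} = 5 \left(a - a\right) = 5 \cdot 0 = 0$)
$b{\left(I \right)} = \sqrt{189 + I}$ ($b{\left(I \right)} = \sqrt{I - -189} = \sqrt{I + \left(-9 + 198\right)} = \sqrt{I + 189} = \sqrt{189 + I}$)
$\sqrt{-440533 + \left(\frac{181 + 165 \left(-54\right)}{-208963} + \frac{D{\left(149 \right)}}{b{\left(258 \right)}}\right)} = \sqrt{-440533 + \left(\frac{181 + 165 \left(-54\right)}{-208963} + \frac{0}{\sqrt{189 + 258}}\right)} = \sqrt{-440533 + \left(\left(181 - 8910\right) \left(- \frac{1}{208963}\right) + \frac{0}{\sqrt{447}}\right)} = \sqrt{-440533 + \left(\left(-8729\right) \left(- \frac{1}{208963}\right) + 0 \frac{\sqrt{447}}{447}\right)} = \sqrt{-440533 + \left(\frac{8729}{208963} + 0\right)} = \sqrt{-440533 + \frac{8729}{208963}} = \sqrt{- \frac{92055088550}{208963}} = \frac{5 i \sqrt{769444298746946}}{208963}$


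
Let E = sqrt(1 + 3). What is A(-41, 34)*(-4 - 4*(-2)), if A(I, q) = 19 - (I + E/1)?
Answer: 232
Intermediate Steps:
E = 2 (E = sqrt(4) = 2)
A(I, q) = 17 - I (A(I, q) = 19 - (I + 2/1) = 19 - (I + 2*1) = 19 - (I + 2) = 19 - (2 + I) = 19 + (-2 - I) = 17 - I)
A(-41, 34)*(-4 - 4*(-2)) = (17 - 1*(-41))*(-4 - 4*(-2)) = (17 + 41)*(-4 + 8) = 58*4 = 232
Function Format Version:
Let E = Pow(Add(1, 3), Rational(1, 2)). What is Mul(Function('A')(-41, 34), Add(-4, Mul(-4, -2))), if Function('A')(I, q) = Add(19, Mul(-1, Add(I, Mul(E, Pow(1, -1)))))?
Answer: 232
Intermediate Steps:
E = 2 (E = Pow(4, Rational(1, 2)) = 2)
Function('A')(I, q) = Add(17, Mul(-1, I)) (Function('A')(I, q) = Add(19, Mul(-1, Add(I, Mul(2, Pow(1, -1))))) = Add(19, Mul(-1, Add(I, Mul(2, 1)))) = Add(19, Mul(-1, Add(I, 2))) = Add(19, Mul(-1, Add(2, I))) = Add(19, Add(-2, Mul(-1, I))) = Add(17, Mul(-1, I)))
Mul(Function('A')(-41, 34), Add(-4, Mul(-4, -2))) = Mul(Add(17, Mul(-1, -41)), Add(-4, Mul(-4, -2))) = Mul(Add(17, 41), Add(-4, 8)) = Mul(58, 4) = 232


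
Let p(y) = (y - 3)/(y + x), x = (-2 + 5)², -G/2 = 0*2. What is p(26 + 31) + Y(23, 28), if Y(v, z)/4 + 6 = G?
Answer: -255/11 ≈ -23.182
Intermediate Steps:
G = 0 (G = -0*2 = -2*0 = 0)
Y(v, z) = -24 (Y(v, z) = -24 + 4*0 = -24 + 0 = -24)
x = 9 (x = 3² = 9)
p(y) = (-3 + y)/(9 + y) (p(y) = (y - 3)/(y + 9) = (-3 + y)/(9 + y))
p(26 + 31) + Y(23, 28) = (-3 + (26 + 31))/(9 + (26 + 31)) - 24 = (-3 + 57)/(9 + 57) - 24 = 54/66 - 24 = (1/66)*54 - 24 = 9/11 - 24 = -255/11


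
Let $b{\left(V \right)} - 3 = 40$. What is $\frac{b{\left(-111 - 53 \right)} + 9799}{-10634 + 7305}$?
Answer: $- \frac{9842}{3329} \approx -2.9564$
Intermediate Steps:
$b{\left(V \right)} = 43$ ($b{\left(V \right)} = 3 + 40 = 43$)
$\frac{b{\left(-111 - 53 \right)} + 9799}{-10634 + 7305} = \frac{43 + 9799}{-10634 + 7305} = \frac{9842}{-3329} = 9842 \left(- \frac{1}{3329}\right) = - \frac{9842}{3329}$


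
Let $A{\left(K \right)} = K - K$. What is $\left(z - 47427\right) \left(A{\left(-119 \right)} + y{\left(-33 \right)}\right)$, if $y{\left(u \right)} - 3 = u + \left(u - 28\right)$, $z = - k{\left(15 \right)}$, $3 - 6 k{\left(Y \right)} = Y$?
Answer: $4315675$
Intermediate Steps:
$A{\left(K \right)} = 0$
$k{\left(Y \right)} = \frac{1}{2} - \frac{Y}{6}$
$z = 2$ ($z = - (\frac{1}{2} - \frac{5}{2}) = \left(-1\right) \left(-2\right) = 2$)
$y{\left(u \right)} = -25 + 2 u$ ($y{\left(u \right)} = 3 + \left(u + \left(u - 28\right)\right) = 3 + \left(u + \left(-28 + u\right)\right) = 3 + \left(-28 + 2 u\right) = -25 + 2 u$)
$\left(z - 47427\right) \left(A{\left(-119 \right)} + y{\left(-33 \right)}\right) = \left(2 - 47427\right) \left(0 + \left(-25 + 2 \left(-33\right)\right)\right) = - 47425 \left(0 - 91\right) = \left(-47425\right) \left(-91\right) = 4315675$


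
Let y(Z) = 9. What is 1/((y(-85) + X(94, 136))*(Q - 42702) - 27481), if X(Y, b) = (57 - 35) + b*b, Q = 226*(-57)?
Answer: -1/1029832249 ≈ -9.7103e-10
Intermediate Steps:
Q = -12882
X(Y, b) = 22 + b**2
1/((y(-85) + X(94, 136))*(Q - 42702) - 27481) = 1/((9 + (22 + 136**2))*(-12882 - 42702) - 27481) = 1/((9 + (22 + 18496))*(-55584) - 27481) = 1/((9 + 18518)*(-55584) - 27481) = 1/(18527*(-55584) - 27481) = 1/(-1029804768 - 27481) = 1/(-1029832249) = -1/1029832249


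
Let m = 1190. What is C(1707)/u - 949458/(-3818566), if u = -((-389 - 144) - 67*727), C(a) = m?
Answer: 12824326094/47008456743 ≈ 0.27281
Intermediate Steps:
C(a) = 1190
u = 49242 (u = -(-533 - 48709) = -1*(-49242) = 49242)
C(1707)/u - 949458/(-3818566) = 1190/49242 - 949458/(-3818566) = 1190*(1/49242) - 949458*(-1/3818566) = 595/24621 + 474729/1909283 = 12824326094/47008456743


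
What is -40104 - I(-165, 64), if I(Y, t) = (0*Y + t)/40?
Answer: -200528/5 ≈ -40106.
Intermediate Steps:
I(Y, t) = t/40 (I(Y, t) = (0 + t)*(1/40) = t*(1/40) = t/40)
-40104 - I(-165, 64) = -40104 - 64/40 = -40104 - 1*8/5 = -40104 - 8/5 = -200528/5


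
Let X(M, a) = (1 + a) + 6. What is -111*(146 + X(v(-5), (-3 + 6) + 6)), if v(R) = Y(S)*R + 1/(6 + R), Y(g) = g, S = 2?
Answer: -17982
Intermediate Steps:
v(R) = 1/(6 + R) + 2*R (v(R) = 2*R + 1/(6 + R) = 1/(6 + R) + 2*R)
X(M, a) = 7 + a
-111*(146 + X(v(-5), (-3 + 6) + 6)) = -111*(146 + (7 + ((-3 + 6) + 6))) = -111*(146 + (7 + (3 + 6))) = -111*(146 + (7 + 9)) = -111*(146 + 16) = -111*162 = -17982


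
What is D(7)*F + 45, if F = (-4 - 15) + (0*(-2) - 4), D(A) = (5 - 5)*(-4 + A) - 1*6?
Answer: 183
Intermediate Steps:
D(A) = -6 (D(A) = 0*(-4 + A) - 6 = 0 - 6 = -6)
F = -23 (F = -19 + (0 - 4) = -19 - 4 = -23)
D(7)*F + 45 = -6*(-23) + 45 = 138 + 45 = 183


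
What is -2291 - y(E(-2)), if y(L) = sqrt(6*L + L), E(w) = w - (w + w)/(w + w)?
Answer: -2291 - I*sqrt(21) ≈ -2291.0 - 4.5826*I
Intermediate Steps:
E(w) = -1 + w (E(w) = w - 2*w/(2*w) = w - 2*w*1/(2*w) = w - 1*1 = w - 1 = -1 + w)
y(L) = sqrt(7)*sqrt(L) (y(L) = sqrt(7*L) = sqrt(7)*sqrt(L))
-2291 - y(E(-2)) = -2291 - sqrt(7)*sqrt(-1 - 2) = -2291 - sqrt(7)*sqrt(-3) = -2291 - sqrt(7)*I*sqrt(3) = -2291 - I*sqrt(21)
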